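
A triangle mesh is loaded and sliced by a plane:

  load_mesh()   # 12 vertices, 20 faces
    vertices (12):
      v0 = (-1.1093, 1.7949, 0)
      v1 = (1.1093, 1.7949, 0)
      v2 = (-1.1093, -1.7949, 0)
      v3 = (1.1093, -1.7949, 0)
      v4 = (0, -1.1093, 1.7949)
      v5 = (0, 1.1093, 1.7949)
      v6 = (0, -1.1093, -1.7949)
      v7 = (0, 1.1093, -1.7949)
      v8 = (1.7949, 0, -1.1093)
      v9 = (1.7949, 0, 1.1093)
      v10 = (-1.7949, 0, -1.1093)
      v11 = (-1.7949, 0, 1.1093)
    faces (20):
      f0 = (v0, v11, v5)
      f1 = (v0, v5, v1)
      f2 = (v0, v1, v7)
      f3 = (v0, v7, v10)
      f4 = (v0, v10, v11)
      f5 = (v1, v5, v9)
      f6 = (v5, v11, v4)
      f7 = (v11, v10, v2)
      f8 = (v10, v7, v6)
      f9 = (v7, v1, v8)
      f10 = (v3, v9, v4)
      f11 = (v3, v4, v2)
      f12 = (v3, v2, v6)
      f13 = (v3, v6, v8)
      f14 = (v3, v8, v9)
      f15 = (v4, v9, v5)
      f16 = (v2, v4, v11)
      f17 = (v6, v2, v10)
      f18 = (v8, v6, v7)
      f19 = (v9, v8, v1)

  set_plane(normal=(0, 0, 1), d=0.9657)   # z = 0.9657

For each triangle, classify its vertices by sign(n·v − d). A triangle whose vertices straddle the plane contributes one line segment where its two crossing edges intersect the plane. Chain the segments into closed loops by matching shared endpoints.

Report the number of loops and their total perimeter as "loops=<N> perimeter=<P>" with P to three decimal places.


loops=1 perimeter=9.797

Straddling triangles (10 of 20):
  (v0,v11,v5) [-++] → (-1.70615, 0.232352, 0.9657)–(-0.51247, 1.42603, 0.9657)  len=1.6881
  (v0,v5,v1) [-+-] → (-0.51247, 1.42603, 0.9657)–(0.51247, 1.42603, 0.9657)  len=1.0249
  (v0,v10,v11) [--+] → (-1.7949, 0, 0.9657)–(-1.70615, 0.232352, 0.9657)  len=0.2487
  (v1,v5,v9) [-++] → (0.51247, 1.42603, 0.9657)–(1.70615, 0.232352, 0.9657)  len=1.6881
  (v11,v10,v2) [+--] → (-1.7949, 0, 0.9657)–(-1.70615, -0.232352, 0.9657)  len=0.2487
  (v3,v9,v4) [-++] → (1.70615, -0.232352, 0.9657)–(0.51247, -1.42603, 0.9657)  len=1.6881
  (v3,v4,v2) [-+-] → (0.51247, -1.42603, 0.9657)–(-0.51247, -1.42603, 0.9657)  len=1.0249
  (v3,v8,v9) [--+] → (1.7949, 0, 0.9657)–(1.70615, -0.232352, 0.9657)  len=0.2487
  (v2,v4,v11) [-++] → (-0.51247, -1.42603, 0.9657)–(-1.70615, -0.232352, 0.9657)  len=1.6881
  (v9,v8,v1) [+--] → (1.7949, 0, 0.9657)–(1.70615, 0.232352, 0.9657)  len=0.2487

Chained into 1 loop(s):
  loop 1: 10 segments, perimeter = 9.7972
Total perimeter = 9.797


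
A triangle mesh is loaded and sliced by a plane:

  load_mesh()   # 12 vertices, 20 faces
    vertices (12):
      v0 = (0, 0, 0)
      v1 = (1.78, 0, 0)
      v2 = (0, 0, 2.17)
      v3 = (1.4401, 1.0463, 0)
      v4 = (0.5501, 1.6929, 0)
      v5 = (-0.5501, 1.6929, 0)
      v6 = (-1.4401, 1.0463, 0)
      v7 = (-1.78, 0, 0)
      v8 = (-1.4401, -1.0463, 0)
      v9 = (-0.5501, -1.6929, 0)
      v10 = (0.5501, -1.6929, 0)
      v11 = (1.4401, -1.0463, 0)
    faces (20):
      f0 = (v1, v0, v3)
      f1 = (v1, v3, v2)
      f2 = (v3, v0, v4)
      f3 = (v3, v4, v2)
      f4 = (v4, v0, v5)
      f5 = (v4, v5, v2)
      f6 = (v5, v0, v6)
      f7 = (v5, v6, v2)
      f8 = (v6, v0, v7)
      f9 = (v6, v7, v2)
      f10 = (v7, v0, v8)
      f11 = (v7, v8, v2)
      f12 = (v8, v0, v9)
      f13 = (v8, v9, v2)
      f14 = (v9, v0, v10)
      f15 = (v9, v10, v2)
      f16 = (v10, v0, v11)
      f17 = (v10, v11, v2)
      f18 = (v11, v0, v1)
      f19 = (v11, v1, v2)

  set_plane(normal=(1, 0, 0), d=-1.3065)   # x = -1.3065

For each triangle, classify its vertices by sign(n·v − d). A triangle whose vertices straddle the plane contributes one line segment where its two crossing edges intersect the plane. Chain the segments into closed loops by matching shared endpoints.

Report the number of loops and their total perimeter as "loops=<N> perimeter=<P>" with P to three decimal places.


Straddling triangles (8 of 20):
  (v5,v0,v6) [++-] → (-1.3065, 0.949233, 0)–(-1.3065, 1.14336, 0)  len=0.1941
  (v5,v6,v2) [+-+] → (-1.3065, 1.14336, 0)–(-1.3065, 0.949233, 0.201314)  len=0.2797
  (v6,v0,v7) [-+-] → (-1.3065, 0.949233, 0)–(-1.3065, 0, 0)  len=0.9492
  (v6,v7,v2) [--+] → (-1.3065, 0, 0.577244)–(-1.3065, 0.949233, 0.201314)  len=1.0210
  (v7,v0,v8) [-+-] → (-1.3065, 0, 0)–(-1.3065, -0.949233, 0)  len=0.9492
  (v7,v8,v2) [--+] → (-1.3065, -0.949233, 0.201314)–(-1.3065, 0, 0.577244)  len=1.0210
  (v8,v0,v9) [-++] → (-1.3065, -0.949233, 0)–(-1.3065, -1.14336, 0)  len=0.1941
  (v8,v9,v2) [-++] → (-1.3065, -1.14336, 0)–(-1.3065, -0.949233, 0.201314)  len=0.2797

Chained into 1 loop(s):
  loop 1: 8 segments, perimeter = 4.8880
Total perimeter = 4.888

loops=1 perimeter=4.888


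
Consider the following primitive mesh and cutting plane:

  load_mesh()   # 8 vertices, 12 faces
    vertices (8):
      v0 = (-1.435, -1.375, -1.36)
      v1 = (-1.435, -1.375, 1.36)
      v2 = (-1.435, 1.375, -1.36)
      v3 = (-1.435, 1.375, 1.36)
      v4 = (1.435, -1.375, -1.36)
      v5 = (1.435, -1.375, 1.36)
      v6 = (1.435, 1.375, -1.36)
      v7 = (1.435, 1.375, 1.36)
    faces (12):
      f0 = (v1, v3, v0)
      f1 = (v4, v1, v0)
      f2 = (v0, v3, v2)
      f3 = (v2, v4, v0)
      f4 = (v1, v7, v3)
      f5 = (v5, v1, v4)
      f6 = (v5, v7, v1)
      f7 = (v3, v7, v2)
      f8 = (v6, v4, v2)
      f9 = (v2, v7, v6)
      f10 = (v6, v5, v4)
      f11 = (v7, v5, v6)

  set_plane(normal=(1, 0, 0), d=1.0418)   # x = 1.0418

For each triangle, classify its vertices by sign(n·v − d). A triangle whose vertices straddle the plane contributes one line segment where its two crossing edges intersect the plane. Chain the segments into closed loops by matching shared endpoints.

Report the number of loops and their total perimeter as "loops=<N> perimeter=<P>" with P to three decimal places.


Straddling triangles (8 of 12):
  (v4,v1,v0) [+--] → (1.0418, -1.375, -0.987351)–(1.0418, -1.375, -1.36)  len=0.3726
  (v2,v4,v0) [-+-] → (1.0418, -0.99824, -1.36)–(1.0418, -1.375, -1.36)  len=0.3768
  (v1,v7,v3) [-+-] → (1.0418, 0.99824, 1.36)–(1.0418, 1.375, 1.36)  len=0.3768
  (v5,v1,v4) [+-+] → (1.0418, -1.375, 1.36)–(1.0418, -1.375, -0.987351)  len=2.3474
  (v5,v7,v1) [++-] → (1.0418, 0.99824, 1.36)–(1.0418, -1.375, 1.36)  len=2.3732
  (v3,v7,v2) [-+-] → (1.0418, 1.375, 1.36)–(1.0418, 1.375, 0.987351)  len=0.3726
  (v6,v4,v2) [++-] → (1.0418, -0.99824, -1.36)–(1.0418, 1.375, -1.36)  len=2.3732
  (v2,v7,v6) [-++] → (1.0418, 1.375, 0.987351)–(1.0418, 1.375, -1.36)  len=2.3474

Chained into 1 loop(s):
  loop 1: 8 segments, perimeter = 10.9400
Total perimeter = 10.940

loops=1 perimeter=10.940


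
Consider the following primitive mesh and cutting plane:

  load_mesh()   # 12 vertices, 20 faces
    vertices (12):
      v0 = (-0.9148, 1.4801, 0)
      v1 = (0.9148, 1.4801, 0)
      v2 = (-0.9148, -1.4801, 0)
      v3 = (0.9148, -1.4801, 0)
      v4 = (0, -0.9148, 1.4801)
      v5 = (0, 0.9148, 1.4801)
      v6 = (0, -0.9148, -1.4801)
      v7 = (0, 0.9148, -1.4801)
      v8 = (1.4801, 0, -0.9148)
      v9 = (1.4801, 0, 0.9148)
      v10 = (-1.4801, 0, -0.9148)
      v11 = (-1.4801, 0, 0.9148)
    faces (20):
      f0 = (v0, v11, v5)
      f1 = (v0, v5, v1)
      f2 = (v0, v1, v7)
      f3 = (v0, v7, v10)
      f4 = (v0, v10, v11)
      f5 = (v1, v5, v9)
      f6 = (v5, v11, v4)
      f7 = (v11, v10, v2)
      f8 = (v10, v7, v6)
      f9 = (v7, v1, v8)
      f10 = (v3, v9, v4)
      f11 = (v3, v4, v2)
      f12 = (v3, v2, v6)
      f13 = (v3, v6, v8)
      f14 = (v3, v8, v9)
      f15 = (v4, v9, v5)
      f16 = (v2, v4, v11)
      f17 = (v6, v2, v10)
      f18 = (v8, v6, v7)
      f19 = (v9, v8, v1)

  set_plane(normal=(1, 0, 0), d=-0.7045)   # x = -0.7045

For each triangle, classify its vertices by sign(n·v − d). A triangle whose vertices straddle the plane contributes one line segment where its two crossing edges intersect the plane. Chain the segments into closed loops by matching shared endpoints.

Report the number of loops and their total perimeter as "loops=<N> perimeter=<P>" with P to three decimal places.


Straddling triangles (10 of 20):
  (v0,v11,v5) [--+] → (-0.7045, 0.479372, 1.21103)–(-0.7045, 1.35015, 0.340255)  len=1.2315
  (v0,v5,v1) [-++] → (-0.7045, 1.35015, 0.340255)–(-0.7045, 1.4801, 0)  len=0.3642
  (v0,v1,v7) [-++] → (-0.7045, 1.4801, 0)–(-0.7045, 1.35015, -0.340255)  len=0.3642
  (v0,v7,v10) [-+-] → (-0.7045, 1.35015, -0.340255)–(-0.7045, 0.479372, -1.21103)  len=1.2315
  (v5,v11,v4) [+-+] → (-0.7045, 0.479372, 1.21103)–(-0.7045, -0.479372, 1.21103)  len=0.9587
  (v10,v7,v6) [-++] → (-0.7045, 0.479372, -1.21103)–(-0.7045, -0.479372, -1.21103)  len=0.9587
  (v3,v4,v2) [++-] → (-0.7045, -1.35015, 0.340255)–(-0.7045, -1.4801, 0)  len=0.3642
  (v3,v2,v6) [+-+] → (-0.7045, -1.4801, 0)–(-0.7045, -1.35015, -0.340255)  len=0.3642
  (v2,v4,v11) [-+-] → (-0.7045, -1.35015, 0.340255)–(-0.7045, -0.479372, 1.21103)  len=1.2315
  (v6,v2,v10) [+--] → (-0.7045, -1.35015, -0.340255)–(-0.7045, -0.479372, -1.21103)  len=1.2315

Chained into 1 loop(s):
  loop 1: 10 segments, perimeter = 8.3002
Total perimeter = 8.300

loops=1 perimeter=8.300


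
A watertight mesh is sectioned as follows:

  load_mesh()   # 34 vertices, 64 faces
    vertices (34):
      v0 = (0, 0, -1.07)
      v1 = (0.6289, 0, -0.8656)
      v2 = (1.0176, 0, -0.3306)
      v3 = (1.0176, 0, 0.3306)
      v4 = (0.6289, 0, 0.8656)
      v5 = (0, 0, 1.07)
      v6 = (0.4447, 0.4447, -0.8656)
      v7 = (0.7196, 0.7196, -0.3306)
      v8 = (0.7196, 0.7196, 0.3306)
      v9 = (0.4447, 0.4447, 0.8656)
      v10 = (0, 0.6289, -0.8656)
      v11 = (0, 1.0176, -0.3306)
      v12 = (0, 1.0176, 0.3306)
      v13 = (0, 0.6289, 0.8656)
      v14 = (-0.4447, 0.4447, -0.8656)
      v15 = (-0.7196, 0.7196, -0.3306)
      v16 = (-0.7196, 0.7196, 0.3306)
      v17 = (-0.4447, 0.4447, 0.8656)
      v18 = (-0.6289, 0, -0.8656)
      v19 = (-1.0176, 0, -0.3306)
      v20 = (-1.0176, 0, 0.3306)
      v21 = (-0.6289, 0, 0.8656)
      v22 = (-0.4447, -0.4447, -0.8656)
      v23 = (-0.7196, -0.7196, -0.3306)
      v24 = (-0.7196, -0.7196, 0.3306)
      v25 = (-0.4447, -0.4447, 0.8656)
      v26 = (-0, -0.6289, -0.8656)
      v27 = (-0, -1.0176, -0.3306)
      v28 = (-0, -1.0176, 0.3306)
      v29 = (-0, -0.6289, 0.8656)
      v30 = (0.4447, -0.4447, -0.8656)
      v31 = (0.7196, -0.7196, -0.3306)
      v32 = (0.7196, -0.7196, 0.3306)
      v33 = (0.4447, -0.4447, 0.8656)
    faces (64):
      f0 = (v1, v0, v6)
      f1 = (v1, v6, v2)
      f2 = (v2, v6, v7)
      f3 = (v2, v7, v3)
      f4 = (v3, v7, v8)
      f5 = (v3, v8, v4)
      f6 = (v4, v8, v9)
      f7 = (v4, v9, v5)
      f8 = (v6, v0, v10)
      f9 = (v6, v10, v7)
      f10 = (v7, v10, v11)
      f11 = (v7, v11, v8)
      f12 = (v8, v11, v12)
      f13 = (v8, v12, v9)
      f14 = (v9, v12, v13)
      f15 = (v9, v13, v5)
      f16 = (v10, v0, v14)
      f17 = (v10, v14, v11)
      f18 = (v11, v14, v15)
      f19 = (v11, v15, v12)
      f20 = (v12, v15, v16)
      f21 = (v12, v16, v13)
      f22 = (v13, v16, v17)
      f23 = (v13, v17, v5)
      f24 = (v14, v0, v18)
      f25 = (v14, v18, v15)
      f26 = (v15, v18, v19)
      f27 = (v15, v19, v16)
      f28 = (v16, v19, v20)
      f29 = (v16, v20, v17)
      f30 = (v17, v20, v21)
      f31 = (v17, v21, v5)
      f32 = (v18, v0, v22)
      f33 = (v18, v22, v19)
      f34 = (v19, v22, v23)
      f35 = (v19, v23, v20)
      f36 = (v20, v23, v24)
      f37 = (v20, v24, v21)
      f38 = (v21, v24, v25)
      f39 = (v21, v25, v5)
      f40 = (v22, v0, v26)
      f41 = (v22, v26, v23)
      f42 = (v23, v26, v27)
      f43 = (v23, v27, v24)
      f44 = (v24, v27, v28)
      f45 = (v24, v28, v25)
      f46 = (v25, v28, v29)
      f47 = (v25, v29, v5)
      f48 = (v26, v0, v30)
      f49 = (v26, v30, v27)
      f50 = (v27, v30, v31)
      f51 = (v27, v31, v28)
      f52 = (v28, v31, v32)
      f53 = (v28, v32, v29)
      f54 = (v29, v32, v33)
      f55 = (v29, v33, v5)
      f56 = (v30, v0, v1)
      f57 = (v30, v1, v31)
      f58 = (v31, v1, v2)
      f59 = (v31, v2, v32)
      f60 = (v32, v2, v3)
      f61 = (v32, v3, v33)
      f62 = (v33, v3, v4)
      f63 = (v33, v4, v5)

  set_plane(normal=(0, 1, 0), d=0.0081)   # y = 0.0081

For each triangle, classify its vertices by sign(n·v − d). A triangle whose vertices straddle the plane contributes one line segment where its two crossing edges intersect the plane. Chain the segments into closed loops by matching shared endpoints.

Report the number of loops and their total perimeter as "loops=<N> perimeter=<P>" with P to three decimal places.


Straddling triangles (20 of 64):
  (v1,v0,v6) [--+] → (0.0081, 0.0081, -1.06628)–(0.625545, 0.0081, -0.8656)  len=0.6492
  (v1,v6,v2) [-+-] → (0.625545, 0.0081, -0.8656)–(1.00716, 0.0081, -0.340345)  len=0.6493
  (v2,v6,v7) [-++] → (1.00716, 0.0081, -0.340345)–(1.01425, 0.0081, -0.3306)  len=0.0120
  (v2,v7,v3) [-+-] → (1.01425, 0.0081, -0.3306)–(1.01425, 0.0081, 0.323157)  len=0.6538
  (v3,v7,v8) [-++] → (1.01425, 0.0081, 0.323157)–(1.01425, 0.0081, 0.3306)  len=0.0074
  (v3,v8,v4) [-+-] → (1.01425, 0.0081, 0.3306)–(0.629921, 0.0081, 0.859578)  len=0.6539
  (v4,v8,v9) [-++] → (0.629921, 0.0081, 0.859578)–(0.625545, 0.0081, 0.8656)  len=0.0074
  (v4,v9,v5) [-+-] → (0.625545, 0.0081, 0.8656)–(0.0081, 0.0081, 1.06628)  len=0.6492
  (v6,v0,v10) [+-+] → (0.0081, 0.0081, -1.06628)–(0, 0.0081, -1.06737)  len=0.0082
  (v9,v13,v5) [++-] → (0, 0.0081, 1.06737)–(0.0081, 0.0081, 1.06628)  len=0.0082
  (v10,v0,v14) [+-+] → (0, 0.0081, -1.06737)–(-0.0081, 0.0081, -1.06628)  len=0.0082
  (v13,v17,v5) [++-] → (-0.0081, 0.0081, 1.06628)–(0, 0.0081, 1.06737)  len=0.0082
  (v14,v0,v18) [+--] → (-0.0081, 0.0081, -1.06628)–(-0.625545, 0.0081, -0.8656)  len=0.6492
  (v14,v18,v15) [+-+] → (-0.625545, 0.0081, -0.8656)–(-0.629921, 0.0081, -0.859578)  len=0.0074
  (v15,v18,v19) [+--] → (-0.629921, 0.0081, -0.859578)–(-1.01425, 0.0081, -0.3306)  len=0.6539
  (v15,v19,v16) [+-+] → (-1.01425, 0.0081, -0.3306)–(-1.01425, 0.0081, -0.323157)  len=0.0074
  (v16,v19,v20) [+--] → (-1.01425, 0.0081, -0.323157)–(-1.01425, 0.0081, 0.3306)  len=0.6538
  (v16,v20,v17) [+-+] → (-1.01425, 0.0081, 0.3306)–(-1.00716, 0.0081, 0.340345)  len=0.0120
  (v17,v20,v21) [+--] → (-1.00716, 0.0081, 0.340345)–(-0.625545, 0.0081, 0.8656)  len=0.6493
  (v17,v21,v5) [+--] → (-0.625545, 0.0081, 0.8656)–(-0.0081, 0.0081, 1.06628)  len=0.6492

Chained into 1 loop(s):
  loop 1: 20 segments, perimeter = 6.5972
Total perimeter = 6.597

loops=1 perimeter=6.597


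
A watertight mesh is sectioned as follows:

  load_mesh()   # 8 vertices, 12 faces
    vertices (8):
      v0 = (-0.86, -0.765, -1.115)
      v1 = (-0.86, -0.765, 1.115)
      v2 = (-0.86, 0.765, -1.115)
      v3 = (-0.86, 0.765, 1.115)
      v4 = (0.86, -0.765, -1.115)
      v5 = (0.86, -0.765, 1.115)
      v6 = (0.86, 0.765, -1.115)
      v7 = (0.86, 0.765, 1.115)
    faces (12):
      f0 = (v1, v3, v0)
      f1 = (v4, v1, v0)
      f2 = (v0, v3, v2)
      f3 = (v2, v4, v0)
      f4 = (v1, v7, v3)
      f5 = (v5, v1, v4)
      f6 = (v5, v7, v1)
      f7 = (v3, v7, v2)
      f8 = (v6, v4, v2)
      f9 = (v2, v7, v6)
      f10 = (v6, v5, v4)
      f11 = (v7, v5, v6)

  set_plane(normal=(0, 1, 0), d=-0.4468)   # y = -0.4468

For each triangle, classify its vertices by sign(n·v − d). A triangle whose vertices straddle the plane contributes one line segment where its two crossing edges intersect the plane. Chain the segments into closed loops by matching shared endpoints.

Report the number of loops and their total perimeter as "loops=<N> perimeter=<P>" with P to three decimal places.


loops=1 perimeter=7.900

Straddling triangles (8 of 12):
  (v1,v3,v0) [-+-] → (-0.86, -0.4468, 1.115)–(-0.86, -0.4468, -0.651218)  len=1.7662
  (v0,v3,v2) [-++] → (-0.86, -0.4468, -0.651218)–(-0.86, -0.4468, -1.115)  len=0.4638
  (v2,v4,v0) [+--] → (0.502285, -0.4468, -1.115)–(-0.86, -0.4468, -1.115)  len=1.3623
  (v1,v7,v3) [-++] → (-0.502285, -0.4468, 1.115)–(-0.86, -0.4468, 1.115)  len=0.3577
  (v5,v7,v1) [-+-] → (0.86, -0.4468, 1.115)–(-0.502285, -0.4468, 1.115)  len=1.3623
  (v6,v4,v2) [+-+] → (0.86, -0.4468, -1.115)–(0.502285, -0.4468, -1.115)  len=0.3577
  (v6,v5,v4) [+--] → (0.86, -0.4468, 0.651218)–(0.86, -0.4468, -1.115)  len=1.7662
  (v7,v5,v6) [+-+] → (0.86, -0.4468, 1.115)–(0.86, -0.4468, 0.651218)  len=0.4638

Chained into 1 loop(s):
  loop 1: 8 segments, perimeter = 7.9000
Total perimeter = 7.900


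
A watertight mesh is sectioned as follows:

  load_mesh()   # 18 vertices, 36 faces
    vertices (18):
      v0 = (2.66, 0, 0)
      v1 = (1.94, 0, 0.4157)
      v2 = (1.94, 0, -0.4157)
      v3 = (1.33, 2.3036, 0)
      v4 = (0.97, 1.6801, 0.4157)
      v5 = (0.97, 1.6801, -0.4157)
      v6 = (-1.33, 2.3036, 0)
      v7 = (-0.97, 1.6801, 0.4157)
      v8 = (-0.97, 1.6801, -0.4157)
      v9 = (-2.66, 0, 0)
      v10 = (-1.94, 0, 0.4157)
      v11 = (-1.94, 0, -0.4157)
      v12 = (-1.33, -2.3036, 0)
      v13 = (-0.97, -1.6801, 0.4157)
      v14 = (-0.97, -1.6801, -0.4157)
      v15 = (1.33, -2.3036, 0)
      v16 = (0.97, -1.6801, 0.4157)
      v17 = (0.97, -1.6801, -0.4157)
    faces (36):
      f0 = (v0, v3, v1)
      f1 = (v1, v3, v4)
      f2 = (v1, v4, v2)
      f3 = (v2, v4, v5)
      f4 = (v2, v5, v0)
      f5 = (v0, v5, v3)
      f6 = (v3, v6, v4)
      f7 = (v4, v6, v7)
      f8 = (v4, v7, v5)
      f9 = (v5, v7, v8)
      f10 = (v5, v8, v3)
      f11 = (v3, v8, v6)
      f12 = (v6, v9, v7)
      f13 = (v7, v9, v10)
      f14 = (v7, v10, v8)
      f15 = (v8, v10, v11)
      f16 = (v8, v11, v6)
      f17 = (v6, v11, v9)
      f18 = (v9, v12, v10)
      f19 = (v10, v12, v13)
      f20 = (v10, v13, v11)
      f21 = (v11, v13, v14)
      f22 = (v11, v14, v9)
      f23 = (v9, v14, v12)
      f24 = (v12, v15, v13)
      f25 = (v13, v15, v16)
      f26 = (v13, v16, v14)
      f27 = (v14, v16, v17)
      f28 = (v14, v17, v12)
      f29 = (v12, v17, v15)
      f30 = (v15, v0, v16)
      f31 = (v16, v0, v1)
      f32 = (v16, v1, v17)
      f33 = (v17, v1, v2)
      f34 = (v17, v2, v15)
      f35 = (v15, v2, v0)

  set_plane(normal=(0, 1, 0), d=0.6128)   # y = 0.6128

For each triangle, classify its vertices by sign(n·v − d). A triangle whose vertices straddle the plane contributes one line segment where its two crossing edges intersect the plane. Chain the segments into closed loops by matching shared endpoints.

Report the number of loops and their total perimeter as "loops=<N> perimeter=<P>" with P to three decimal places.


Straddling triangles (12 of 36):
  (v0,v3,v1) [-+-] → (2.3062, 0.6128, 0)–(1.77773, 0.6128, 0.305116)  len=0.6102
  (v1,v3,v4) [-++] → (1.77773, 0.6128, 0.305116)–(1.5862, 0.6128, 0.4157)  len=0.2212
  (v1,v4,v2) [-+-] → (1.5862, 0.6128, 0.4157)–(1.5862, 0.6128, -0.112455)  len=0.5282
  (v2,v4,v5) [-++] → (1.5862, 0.6128, -0.112455)–(1.5862, 0.6128, -0.4157)  len=0.3032
  (v2,v5,v0) [-+-] → (1.5862, 0.6128, -0.4157)–(2.04359, 0.6128, -0.151622)  len=0.5281
  (v0,v5,v3) [-++] → (2.04359, 0.6128, -0.151622)–(2.3062, 0.6128, 0)  len=0.3032
  (v6,v9,v7) [+-+] → (-2.3062, 0.6128, 0)–(-2.04359, 0.6128, 0.151622)  len=0.3032
  (v7,v9,v10) [+--] → (-2.04359, 0.6128, 0.151622)–(-1.5862, 0.6128, 0.4157)  len=0.5281
  (v7,v10,v8) [+-+] → (-1.5862, 0.6128, 0.4157)–(-1.5862, 0.6128, 0.112455)  len=0.3032
  (v8,v10,v11) [+--] → (-1.5862, 0.6128, 0.112455)–(-1.5862, 0.6128, -0.4157)  len=0.5282
  (v8,v11,v6) [+-+] → (-1.5862, 0.6128, -0.4157)–(-1.77773, 0.6128, -0.305116)  len=0.2212
  (v6,v11,v9) [+--] → (-1.77773, 0.6128, -0.305116)–(-2.3062, 0.6128, 0)  len=0.6102

Chained into 2 loop(s):
  loop 1: 6 segments, perimeter = 2.4942
  loop 2: 6 segments, perimeter = 2.4942
Total perimeter = 4.988

loops=2 perimeter=4.988


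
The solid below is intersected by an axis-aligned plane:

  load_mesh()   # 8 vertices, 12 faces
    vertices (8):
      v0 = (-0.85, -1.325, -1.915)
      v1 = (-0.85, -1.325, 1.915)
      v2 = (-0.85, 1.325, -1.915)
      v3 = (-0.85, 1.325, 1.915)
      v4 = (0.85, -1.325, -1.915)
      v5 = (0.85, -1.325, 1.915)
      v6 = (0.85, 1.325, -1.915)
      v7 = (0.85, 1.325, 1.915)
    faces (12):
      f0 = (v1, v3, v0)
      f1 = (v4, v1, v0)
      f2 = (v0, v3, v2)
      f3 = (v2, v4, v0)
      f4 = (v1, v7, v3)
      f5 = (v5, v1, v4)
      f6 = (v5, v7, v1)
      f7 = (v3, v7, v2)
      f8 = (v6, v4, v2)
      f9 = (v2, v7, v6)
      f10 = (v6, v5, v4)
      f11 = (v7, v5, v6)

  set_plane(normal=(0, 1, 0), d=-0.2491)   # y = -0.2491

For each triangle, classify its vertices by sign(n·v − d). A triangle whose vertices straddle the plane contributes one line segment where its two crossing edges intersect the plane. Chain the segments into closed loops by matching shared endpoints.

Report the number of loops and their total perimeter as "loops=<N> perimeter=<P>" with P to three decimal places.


Straddling triangles (8 of 12):
  (v1,v3,v0) [-+-] → (-0.85, -0.2491, 1.915)–(-0.85, -0.2491, -0.36002)  len=2.2750
  (v0,v3,v2) [-++] → (-0.85, -0.2491, -0.36002)–(-0.85, -0.2491, -1.915)  len=1.5550
  (v2,v4,v0) [+--] → (0.1598, -0.2491, -1.915)–(-0.85, -0.2491, -1.915)  len=1.0098
  (v1,v7,v3) [-++] → (-0.1598, -0.2491, 1.915)–(-0.85, -0.2491, 1.915)  len=0.6902
  (v5,v7,v1) [-+-] → (0.85, -0.2491, 1.915)–(-0.1598, -0.2491, 1.915)  len=1.0098
  (v6,v4,v2) [+-+] → (0.85, -0.2491, -1.915)–(0.1598, -0.2491, -1.915)  len=0.6902
  (v6,v5,v4) [+--] → (0.85, -0.2491, 0.36002)–(0.85, -0.2491, -1.915)  len=2.2750
  (v7,v5,v6) [+-+] → (0.85, -0.2491, 1.915)–(0.85, -0.2491, 0.36002)  len=1.5550

Chained into 1 loop(s):
  loop 1: 8 segments, perimeter = 11.0600
Total perimeter = 11.060

loops=1 perimeter=11.060


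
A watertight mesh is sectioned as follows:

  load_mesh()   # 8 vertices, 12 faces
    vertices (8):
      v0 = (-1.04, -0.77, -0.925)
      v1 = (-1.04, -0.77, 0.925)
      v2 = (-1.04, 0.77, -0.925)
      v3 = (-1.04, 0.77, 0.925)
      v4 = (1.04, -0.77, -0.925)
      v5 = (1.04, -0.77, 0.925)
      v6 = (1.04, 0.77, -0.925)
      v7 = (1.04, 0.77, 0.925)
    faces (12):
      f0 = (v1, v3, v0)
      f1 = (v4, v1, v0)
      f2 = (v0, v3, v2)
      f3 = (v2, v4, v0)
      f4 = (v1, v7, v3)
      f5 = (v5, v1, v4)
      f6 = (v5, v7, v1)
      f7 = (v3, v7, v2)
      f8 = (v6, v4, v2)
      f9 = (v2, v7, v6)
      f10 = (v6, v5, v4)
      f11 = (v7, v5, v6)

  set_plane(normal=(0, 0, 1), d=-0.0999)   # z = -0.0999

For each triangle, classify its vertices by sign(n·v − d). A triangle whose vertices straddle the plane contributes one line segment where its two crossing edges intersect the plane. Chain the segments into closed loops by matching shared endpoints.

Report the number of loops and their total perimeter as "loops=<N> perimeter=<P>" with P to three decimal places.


loops=1 perimeter=7.240

Straddling triangles (8 of 12):
  (v1,v3,v0) [++-] → (-1.04, -0.08316, -0.0999)–(-1.04, -0.77, -0.0999)  len=0.6868
  (v4,v1,v0) [-+-] → (0.11232, -0.77, -0.0999)–(-1.04, -0.77, -0.0999)  len=1.1523
  (v0,v3,v2) [-+-] → (-1.04, -0.08316, -0.0999)–(-1.04, 0.77, -0.0999)  len=0.8532
  (v5,v1,v4) [++-] → (0.11232, -0.77, -0.0999)–(1.04, -0.77, -0.0999)  len=0.9277
  (v3,v7,v2) [++-] → (-0.11232, 0.77, -0.0999)–(-1.04, 0.77, -0.0999)  len=0.9277
  (v2,v7,v6) [-+-] → (-0.11232, 0.77, -0.0999)–(1.04, 0.77, -0.0999)  len=1.1523
  (v6,v5,v4) [-+-] → (1.04, 0.08316, -0.0999)–(1.04, -0.77, -0.0999)  len=0.8532
  (v7,v5,v6) [++-] → (1.04, 0.08316, -0.0999)–(1.04, 0.77, -0.0999)  len=0.6868

Chained into 1 loop(s):
  loop 1: 8 segments, perimeter = 7.2400
Total perimeter = 7.240


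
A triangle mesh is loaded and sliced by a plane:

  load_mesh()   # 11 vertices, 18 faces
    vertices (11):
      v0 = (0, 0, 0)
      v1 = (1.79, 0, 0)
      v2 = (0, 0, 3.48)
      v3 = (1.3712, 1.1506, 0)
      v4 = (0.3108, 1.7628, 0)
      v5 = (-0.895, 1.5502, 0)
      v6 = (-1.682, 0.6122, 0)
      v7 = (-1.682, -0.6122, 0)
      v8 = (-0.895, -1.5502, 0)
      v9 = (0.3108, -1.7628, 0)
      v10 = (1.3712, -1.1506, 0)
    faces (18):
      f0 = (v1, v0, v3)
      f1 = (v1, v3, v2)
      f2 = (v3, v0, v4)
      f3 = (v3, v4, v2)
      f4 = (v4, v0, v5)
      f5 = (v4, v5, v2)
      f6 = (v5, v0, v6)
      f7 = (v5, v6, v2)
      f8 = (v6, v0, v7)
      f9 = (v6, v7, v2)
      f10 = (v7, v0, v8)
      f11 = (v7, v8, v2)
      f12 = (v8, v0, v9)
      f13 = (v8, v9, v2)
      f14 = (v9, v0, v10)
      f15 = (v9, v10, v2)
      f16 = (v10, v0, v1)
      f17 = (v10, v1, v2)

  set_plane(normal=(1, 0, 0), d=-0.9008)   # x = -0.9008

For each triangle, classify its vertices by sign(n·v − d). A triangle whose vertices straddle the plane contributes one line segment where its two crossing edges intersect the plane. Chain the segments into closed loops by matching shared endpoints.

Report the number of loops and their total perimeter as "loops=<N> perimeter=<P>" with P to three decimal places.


Straddling triangles (6 of 18):
  (v5,v0,v6) [++-] → (-0.9008, 0.327865, 0)–(-0.9008, 1.54329, 0)  len=1.2154
  (v5,v6,v2) [+-+] → (-0.9008, 1.54329, 0)–(-0.9008, 0.327865, 1.61628)  len=2.0223
  (v6,v0,v7) [-+-] → (-0.9008, 0.327865, 0)–(-0.9008, -0.327865, 0)  len=0.6557
  (v6,v7,v2) [--+] → (-0.9008, -0.327865, 1.61628)–(-0.9008, 0.327865, 1.61628)  len=0.6557
  (v7,v0,v8) [-++] → (-0.9008, -0.327865, 0)–(-0.9008, -1.54329, 0)  len=1.2154
  (v7,v8,v2) [-++] → (-0.9008, -1.54329, 0)–(-0.9008, -0.327865, 1.61628)  len=2.0223

Chained into 1 loop(s):
  loop 1: 6 segments, perimeter = 7.7869
Total perimeter = 7.787

loops=1 perimeter=7.787


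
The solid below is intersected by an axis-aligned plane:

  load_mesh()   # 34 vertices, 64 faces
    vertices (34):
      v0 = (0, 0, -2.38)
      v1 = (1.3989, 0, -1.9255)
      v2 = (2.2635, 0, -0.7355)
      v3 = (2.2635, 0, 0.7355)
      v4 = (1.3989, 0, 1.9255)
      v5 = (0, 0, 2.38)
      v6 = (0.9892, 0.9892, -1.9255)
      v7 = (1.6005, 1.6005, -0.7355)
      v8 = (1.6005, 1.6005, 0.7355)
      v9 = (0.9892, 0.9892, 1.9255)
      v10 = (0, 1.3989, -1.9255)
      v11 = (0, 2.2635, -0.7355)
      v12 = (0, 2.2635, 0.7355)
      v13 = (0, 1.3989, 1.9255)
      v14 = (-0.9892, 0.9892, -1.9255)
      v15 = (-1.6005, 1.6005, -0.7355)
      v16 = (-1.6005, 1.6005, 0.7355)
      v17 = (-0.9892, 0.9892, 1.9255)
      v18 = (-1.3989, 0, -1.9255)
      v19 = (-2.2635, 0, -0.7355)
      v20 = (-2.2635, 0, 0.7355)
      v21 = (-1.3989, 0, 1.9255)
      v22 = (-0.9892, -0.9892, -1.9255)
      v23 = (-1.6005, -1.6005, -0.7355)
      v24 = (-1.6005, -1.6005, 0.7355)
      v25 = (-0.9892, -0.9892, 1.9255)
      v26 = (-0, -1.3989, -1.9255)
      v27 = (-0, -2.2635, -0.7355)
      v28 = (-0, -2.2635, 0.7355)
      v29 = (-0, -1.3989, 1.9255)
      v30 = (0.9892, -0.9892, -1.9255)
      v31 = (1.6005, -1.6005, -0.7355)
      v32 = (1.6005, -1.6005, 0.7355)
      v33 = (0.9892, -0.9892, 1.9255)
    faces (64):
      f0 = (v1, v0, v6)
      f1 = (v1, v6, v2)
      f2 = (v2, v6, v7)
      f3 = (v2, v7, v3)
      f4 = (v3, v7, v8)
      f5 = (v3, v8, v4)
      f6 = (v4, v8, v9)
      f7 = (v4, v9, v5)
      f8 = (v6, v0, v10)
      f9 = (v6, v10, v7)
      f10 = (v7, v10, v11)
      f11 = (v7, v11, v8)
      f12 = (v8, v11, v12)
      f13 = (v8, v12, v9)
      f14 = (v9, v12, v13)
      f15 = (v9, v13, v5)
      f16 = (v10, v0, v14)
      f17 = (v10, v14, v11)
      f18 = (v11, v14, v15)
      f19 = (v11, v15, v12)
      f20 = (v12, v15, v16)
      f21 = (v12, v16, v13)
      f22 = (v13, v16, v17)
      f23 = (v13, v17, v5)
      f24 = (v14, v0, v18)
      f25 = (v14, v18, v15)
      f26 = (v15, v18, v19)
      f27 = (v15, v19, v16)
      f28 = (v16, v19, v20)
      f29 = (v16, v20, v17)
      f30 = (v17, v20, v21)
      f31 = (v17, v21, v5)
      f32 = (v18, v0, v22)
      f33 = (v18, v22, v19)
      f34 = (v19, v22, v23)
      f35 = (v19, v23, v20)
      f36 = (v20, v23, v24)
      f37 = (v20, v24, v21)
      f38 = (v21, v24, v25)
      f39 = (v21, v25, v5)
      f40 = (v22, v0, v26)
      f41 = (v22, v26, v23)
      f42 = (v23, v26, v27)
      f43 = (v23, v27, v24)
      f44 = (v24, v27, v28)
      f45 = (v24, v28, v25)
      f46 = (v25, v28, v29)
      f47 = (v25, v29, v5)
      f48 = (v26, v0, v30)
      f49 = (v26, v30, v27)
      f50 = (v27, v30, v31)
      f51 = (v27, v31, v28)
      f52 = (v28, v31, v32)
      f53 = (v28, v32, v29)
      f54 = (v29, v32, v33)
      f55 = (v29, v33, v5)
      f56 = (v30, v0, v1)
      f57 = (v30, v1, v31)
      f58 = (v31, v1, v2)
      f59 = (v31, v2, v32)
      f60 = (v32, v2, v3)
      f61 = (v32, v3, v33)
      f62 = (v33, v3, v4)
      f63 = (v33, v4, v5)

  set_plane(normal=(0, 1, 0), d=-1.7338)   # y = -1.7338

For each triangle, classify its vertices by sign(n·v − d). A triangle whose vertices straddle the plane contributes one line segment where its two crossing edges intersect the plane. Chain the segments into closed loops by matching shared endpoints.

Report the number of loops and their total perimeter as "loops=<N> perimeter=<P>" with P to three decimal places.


loops=1 perimeter=8.830

Straddling triangles (10 of 64):
  (v23,v26,v27) [++-] → (0, -1.7338, -1.46456)–(-1.27871, -1.7338, -0.7355)  len=1.4719
  (v23,v27,v24) [+-+] → (-1.27871, -1.7338, -0.7355)–(-1.27871, -1.7338, 0.439747)  len=1.1752
  (v24,v27,v28) [+--] → (-1.27871, -1.7338, 0.439747)–(-1.27871, -1.7338, 0.7355)  len=0.2958
  (v24,v28,v25) [+-+] → (-1.27871, -1.7338, 0.7355)–(-0.41119, -1.7338, 1.23016)  len=0.9986
  (v25,v28,v29) [+-+] → (-0.41119, -1.7338, 1.23016)–(0, -1.7338, 1.46456)  len=0.4733
  (v26,v30,v27) [++-] → (0.41119, -1.7338, -1.23016)–(0, -1.7338, -1.46456)  len=0.4733
  (v27,v30,v31) [-++] → (0.41119, -1.7338, -1.23016)–(1.27871, -1.7338, -0.7355)  len=0.9986
  (v27,v31,v28) [-+-] → (1.27871, -1.7338, -0.7355)–(1.27871, -1.7338, -0.439747)  len=0.2958
  (v28,v31,v32) [-++] → (1.27871, -1.7338, -0.439747)–(1.27871, -1.7338, 0.7355)  len=1.1752
  (v28,v32,v29) [-++] → (1.27871, -1.7338, 0.7355)–(0, -1.7338, 1.46456)  len=1.4719

Chained into 1 loop(s):
  loop 1: 10 segments, perimeter = 8.8298
Total perimeter = 8.830


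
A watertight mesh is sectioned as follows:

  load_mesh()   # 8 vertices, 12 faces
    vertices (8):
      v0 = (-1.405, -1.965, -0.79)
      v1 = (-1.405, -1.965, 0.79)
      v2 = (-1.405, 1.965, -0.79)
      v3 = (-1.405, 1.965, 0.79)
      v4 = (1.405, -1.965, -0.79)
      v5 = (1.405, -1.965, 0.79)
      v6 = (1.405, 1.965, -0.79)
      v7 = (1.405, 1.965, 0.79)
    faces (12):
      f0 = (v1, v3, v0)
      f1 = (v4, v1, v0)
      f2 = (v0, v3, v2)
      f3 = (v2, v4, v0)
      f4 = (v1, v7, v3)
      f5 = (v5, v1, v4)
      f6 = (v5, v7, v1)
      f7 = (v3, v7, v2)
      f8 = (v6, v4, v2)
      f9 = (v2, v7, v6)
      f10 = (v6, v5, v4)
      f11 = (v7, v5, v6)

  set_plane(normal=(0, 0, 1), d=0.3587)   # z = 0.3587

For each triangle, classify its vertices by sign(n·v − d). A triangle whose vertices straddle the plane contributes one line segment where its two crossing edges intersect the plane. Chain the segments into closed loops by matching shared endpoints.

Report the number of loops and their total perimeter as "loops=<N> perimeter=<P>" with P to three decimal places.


loops=1 perimeter=13.480

Straddling triangles (8 of 12):
  (v1,v3,v0) [++-] → (-1.405, 0.892209, 0.3587)–(-1.405, -1.965, 0.3587)  len=2.8572
  (v4,v1,v0) [-+-] → (-0.637941, -1.965, 0.3587)–(-1.405, -1.965, 0.3587)  len=0.7671
  (v0,v3,v2) [-+-] → (-1.405, 0.892209, 0.3587)–(-1.405, 1.965, 0.3587)  len=1.0728
  (v5,v1,v4) [++-] → (-0.637941, -1.965, 0.3587)–(1.405, -1.965, 0.3587)  len=2.0429
  (v3,v7,v2) [++-] → (0.637941, 1.965, 0.3587)–(-1.405, 1.965, 0.3587)  len=2.0429
  (v2,v7,v6) [-+-] → (0.637941, 1.965, 0.3587)–(1.405, 1.965, 0.3587)  len=0.7671
  (v6,v5,v4) [-+-] → (1.405, -0.892209, 0.3587)–(1.405, -1.965, 0.3587)  len=1.0728
  (v7,v5,v6) [++-] → (1.405, -0.892209, 0.3587)–(1.405, 1.965, 0.3587)  len=2.8572

Chained into 1 loop(s):
  loop 1: 8 segments, perimeter = 13.4800
Total perimeter = 13.480


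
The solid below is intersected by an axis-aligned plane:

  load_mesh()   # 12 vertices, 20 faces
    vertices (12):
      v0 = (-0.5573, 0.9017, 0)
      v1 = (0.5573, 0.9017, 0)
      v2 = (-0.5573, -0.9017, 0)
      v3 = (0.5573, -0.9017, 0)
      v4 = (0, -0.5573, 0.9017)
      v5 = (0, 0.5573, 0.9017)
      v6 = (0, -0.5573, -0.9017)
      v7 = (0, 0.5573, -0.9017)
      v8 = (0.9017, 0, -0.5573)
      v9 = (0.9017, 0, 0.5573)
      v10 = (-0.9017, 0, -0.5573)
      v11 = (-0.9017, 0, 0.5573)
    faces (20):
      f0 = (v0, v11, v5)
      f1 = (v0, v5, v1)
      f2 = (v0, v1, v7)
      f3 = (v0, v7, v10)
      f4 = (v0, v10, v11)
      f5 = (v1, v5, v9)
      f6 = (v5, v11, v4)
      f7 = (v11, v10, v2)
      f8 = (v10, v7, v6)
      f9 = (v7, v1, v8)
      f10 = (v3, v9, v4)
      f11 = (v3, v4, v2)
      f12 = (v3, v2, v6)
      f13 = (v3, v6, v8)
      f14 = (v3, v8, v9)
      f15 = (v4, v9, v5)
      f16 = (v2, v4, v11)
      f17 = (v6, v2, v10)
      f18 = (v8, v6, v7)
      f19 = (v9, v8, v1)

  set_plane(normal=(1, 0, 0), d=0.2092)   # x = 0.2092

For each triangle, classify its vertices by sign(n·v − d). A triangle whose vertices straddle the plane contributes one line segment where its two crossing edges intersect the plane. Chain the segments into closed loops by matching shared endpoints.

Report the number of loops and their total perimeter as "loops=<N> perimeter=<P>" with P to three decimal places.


loops=1 perimeter=5.586

Straddling triangles (10 of 20):
  (v0,v5,v1) [--+] → (0.2092, 0.686581, 0.563219)–(0.2092, 0.9017, 0)  len=0.6029
  (v0,v1,v7) [-+-] → (0.2092, 0.9017, 0)–(0.2092, 0.686581, -0.563219)  len=0.6029
  (v1,v5,v9) [+-+] → (0.2092, 0.686581, 0.563219)–(0.2092, 0.428003, 0.821797)  len=0.3657
  (v7,v1,v8) [-++] → (0.2092, 0.686581, -0.563219)–(0.2092, 0.428003, -0.821797)  len=0.3657
  (v3,v9,v4) [++-] → (0.2092, -0.428003, 0.821797)–(0.2092, -0.686581, 0.563219)  len=0.3657
  (v3,v4,v2) [+--] → (0.2092, -0.686581, 0.563219)–(0.2092, -0.9017, 0)  len=0.6029
  (v3,v2,v6) [+--] → (0.2092, -0.9017, 0)–(0.2092, -0.686581, -0.563219)  len=0.6029
  (v3,v6,v8) [+-+] → (0.2092, -0.686581, -0.563219)–(0.2092, -0.428003, -0.821797)  len=0.3657
  (v4,v9,v5) [-+-] → (0.2092, -0.428003, 0.821797)–(0.2092, 0.428003, 0.821797)  len=0.8560
  (v8,v6,v7) [+--] → (0.2092, -0.428003, -0.821797)–(0.2092, 0.428003, -0.821797)  len=0.8560

Chained into 1 loop(s):
  loop 1: 10 segments, perimeter = 5.5864
Total perimeter = 5.586


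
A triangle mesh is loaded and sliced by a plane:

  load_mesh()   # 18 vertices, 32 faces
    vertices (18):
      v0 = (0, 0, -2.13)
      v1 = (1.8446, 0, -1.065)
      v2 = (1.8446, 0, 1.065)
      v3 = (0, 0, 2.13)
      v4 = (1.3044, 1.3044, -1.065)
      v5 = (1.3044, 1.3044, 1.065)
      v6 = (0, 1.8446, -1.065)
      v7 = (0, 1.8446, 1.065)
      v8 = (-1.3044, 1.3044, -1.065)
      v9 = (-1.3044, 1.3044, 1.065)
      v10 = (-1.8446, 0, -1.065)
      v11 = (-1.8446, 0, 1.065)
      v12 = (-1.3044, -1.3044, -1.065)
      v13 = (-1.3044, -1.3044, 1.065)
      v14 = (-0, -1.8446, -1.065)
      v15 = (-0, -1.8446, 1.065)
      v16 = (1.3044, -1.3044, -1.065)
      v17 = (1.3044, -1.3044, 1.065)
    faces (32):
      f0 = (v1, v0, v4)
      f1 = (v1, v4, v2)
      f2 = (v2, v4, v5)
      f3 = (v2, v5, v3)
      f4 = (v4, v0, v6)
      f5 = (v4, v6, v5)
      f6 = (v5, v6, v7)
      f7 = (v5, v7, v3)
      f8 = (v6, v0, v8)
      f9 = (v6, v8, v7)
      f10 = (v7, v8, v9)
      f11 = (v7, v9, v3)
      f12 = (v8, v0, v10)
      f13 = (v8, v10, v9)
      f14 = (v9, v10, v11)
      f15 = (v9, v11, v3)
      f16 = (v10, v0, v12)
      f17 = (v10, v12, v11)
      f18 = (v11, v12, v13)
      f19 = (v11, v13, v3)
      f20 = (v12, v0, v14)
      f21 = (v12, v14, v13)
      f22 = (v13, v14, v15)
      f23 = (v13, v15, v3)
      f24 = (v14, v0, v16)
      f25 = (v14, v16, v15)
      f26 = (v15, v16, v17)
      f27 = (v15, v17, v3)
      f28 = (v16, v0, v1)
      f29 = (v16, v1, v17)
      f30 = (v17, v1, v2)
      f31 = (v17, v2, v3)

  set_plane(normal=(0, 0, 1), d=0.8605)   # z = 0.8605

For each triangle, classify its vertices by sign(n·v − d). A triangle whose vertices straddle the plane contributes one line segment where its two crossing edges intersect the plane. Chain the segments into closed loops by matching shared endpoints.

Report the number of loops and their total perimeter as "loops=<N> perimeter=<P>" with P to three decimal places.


loops=1 perimeter=11.295

Straddling triangles (16 of 32):
  (v1,v4,v2) [--+] → (1.79274, 0.125235, 0.8605)–(1.8446, 0, 0.8605)  len=0.1355
  (v2,v4,v5) [+-+] → (1.79274, 0.125235, 0.8605)–(1.3044, 1.3044, 0.8605)  len=1.2763
  (v4,v6,v5) [--+] → (1.17917, 1.35626, 0.8605)–(1.3044, 1.3044, 0.8605)  len=0.1355
  (v5,v6,v7) [+-+] → (1.17917, 1.35626, 0.8605)–(0, 1.8446, 0.8605)  len=1.2763
  (v6,v8,v7) [--+] → (-0.125235, 1.79274, 0.8605)–(0, 1.8446, 0.8605)  len=0.1355
  (v7,v8,v9) [+-+] → (-0.125235, 1.79274, 0.8605)–(-1.3044, 1.3044, 0.8605)  len=1.2763
  (v8,v10,v9) [--+] → (-1.35626, 1.17917, 0.8605)–(-1.3044, 1.3044, 0.8605)  len=0.1355
  (v9,v10,v11) [+-+] → (-1.35626, 1.17917, 0.8605)–(-1.8446, 0, 0.8605)  len=1.2763
  (v10,v12,v11) [--+] → (-1.79274, -0.125235, 0.8605)–(-1.8446, 0, 0.8605)  len=0.1355
  (v11,v12,v13) [+-+] → (-1.79274, -0.125235, 0.8605)–(-1.3044, -1.3044, 0.8605)  len=1.2763
  (v12,v14,v13) [--+] → (-1.17917, -1.35626, 0.8605)–(-1.3044, -1.3044, 0.8605)  len=0.1355
  (v13,v14,v15) [+-+] → (-1.17917, -1.35626, 0.8605)–(0, -1.8446, 0.8605)  len=1.2763
  (v14,v16,v15) [--+] → (0.125235, -1.79274, 0.8605)–(0, -1.8446, 0.8605)  len=0.1355
  (v15,v16,v17) [+-+] → (0.125235, -1.79274, 0.8605)–(1.3044, -1.3044, 0.8605)  len=1.2763
  (v16,v1,v17) [--+] → (1.35626, -1.17917, 0.8605)–(1.3044, -1.3044, 0.8605)  len=0.1355
  (v17,v1,v2) [+-+] → (1.35626, -1.17917, 0.8605)–(1.8446, 0, 0.8605)  len=1.2763

Chained into 1 loop(s):
  loop 1: 16 segments, perimeter = 11.2947
Total perimeter = 11.295


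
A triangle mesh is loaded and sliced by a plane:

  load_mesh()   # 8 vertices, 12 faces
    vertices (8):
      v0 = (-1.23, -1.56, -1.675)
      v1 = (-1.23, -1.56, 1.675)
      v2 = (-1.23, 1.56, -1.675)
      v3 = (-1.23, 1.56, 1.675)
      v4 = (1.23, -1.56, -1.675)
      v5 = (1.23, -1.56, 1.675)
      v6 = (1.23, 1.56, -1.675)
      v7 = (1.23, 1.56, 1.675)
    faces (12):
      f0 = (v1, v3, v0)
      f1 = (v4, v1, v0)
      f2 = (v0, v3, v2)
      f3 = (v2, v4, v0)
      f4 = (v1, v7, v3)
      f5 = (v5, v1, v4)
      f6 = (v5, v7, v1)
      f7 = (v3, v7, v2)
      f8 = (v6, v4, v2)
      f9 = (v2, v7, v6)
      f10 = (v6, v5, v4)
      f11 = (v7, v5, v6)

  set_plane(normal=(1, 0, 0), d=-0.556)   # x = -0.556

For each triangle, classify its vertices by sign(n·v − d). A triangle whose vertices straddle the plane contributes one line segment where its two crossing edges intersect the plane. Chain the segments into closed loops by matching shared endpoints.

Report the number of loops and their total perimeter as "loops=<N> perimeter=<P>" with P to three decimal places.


loops=1 perimeter=12.940

Straddling triangles (8 of 12):
  (v4,v1,v0) [+--] → (-0.556, -1.56, 0.757154)–(-0.556, -1.56, -1.675)  len=2.4322
  (v2,v4,v0) [-+-] → (-0.556, 0.705171, -1.675)–(-0.556, -1.56, -1.675)  len=2.2652
  (v1,v7,v3) [-+-] → (-0.556, -0.705171, 1.675)–(-0.556, 1.56, 1.675)  len=2.2652
  (v5,v1,v4) [+-+] → (-0.556, -1.56, 1.675)–(-0.556, -1.56, 0.757154)  len=0.9178
  (v5,v7,v1) [++-] → (-0.556, -0.705171, 1.675)–(-0.556, -1.56, 1.675)  len=0.8548
  (v3,v7,v2) [-+-] → (-0.556, 1.56, 1.675)–(-0.556, 1.56, -0.757154)  len=2.4322
  (v6,v4,v2) [++-] → (-0.556, 0.705171, -1.675)–(-0.556, 1.56, -1.675)  len=0.8548
  (v2,v7,v6) [-++] → (-0.556, 1.56, -0.757154)–(-0.556, 1.56, -1.675)  len=0.9178

Chained into 1 loop(s):
  loop 1: 8 segments, perimeter = 12.9400
Total perimeter = 12.940


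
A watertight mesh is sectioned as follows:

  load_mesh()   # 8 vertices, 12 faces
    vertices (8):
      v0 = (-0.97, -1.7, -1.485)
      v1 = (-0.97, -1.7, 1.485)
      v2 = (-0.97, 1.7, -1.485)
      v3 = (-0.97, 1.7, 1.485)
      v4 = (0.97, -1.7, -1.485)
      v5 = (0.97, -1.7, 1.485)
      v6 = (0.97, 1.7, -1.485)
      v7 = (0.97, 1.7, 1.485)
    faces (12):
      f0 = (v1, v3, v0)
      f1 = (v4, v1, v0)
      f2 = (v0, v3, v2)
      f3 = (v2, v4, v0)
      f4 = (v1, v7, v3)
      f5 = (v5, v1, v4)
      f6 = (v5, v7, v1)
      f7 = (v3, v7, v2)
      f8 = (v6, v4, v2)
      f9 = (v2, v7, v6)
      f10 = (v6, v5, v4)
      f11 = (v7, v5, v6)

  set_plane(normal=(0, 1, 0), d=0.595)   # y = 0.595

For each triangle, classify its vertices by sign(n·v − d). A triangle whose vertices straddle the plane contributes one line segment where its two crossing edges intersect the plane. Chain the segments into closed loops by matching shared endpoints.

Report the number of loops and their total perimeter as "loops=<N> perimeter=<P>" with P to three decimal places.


loops=1 perimeter=9.820

Straddling triangles (8 of 12):
  (v1,v3,v0) [-+-] → (-0.97, 0.595, 1.485)–(-0.97, 0.595, 0.51975)  len=0.9653
  (v0,v3,v2) [-++] → (-0.97, 0.595, 0.51975)–(-0.97, 0.595, -1.485)  len=2.0048
  (v2,v4,v0) [+--] → (-0.3395, 0.595, -1.485)–(-0.97, 0.595, -1.485)  len=0.6305
  (v1,v7,v3) [-++] → (0.3395, 0.595, 1.485)–(-0.97, 0.595, 1.485)  len=1.3095
  (v5,v7,v1) [-+-] → (0.97, 0.595, 1.485)–(0.3395, 0.595, 1.485)  len=0.6305
  (v6,v4,v2) [+-+] → (0.97, 0.595, -1.485)–(-0.3395, 0.595, -1.485)  len=1.3095
  (v6,v5,v4) [+--] → (0.97, 0.595, -0.51975)–(0.97, 0.595, -1.485)  len=0.9653
  (v7,v5,v6) [+-+] → (0.97, 0.595, 1.485)–(0.97, 0.595, -0.51975)  len=2.0048

Chained into 1 loop(s):
  loop 1: 8 segments, perimeter = 9.8200
Total perimeter = 9.820
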